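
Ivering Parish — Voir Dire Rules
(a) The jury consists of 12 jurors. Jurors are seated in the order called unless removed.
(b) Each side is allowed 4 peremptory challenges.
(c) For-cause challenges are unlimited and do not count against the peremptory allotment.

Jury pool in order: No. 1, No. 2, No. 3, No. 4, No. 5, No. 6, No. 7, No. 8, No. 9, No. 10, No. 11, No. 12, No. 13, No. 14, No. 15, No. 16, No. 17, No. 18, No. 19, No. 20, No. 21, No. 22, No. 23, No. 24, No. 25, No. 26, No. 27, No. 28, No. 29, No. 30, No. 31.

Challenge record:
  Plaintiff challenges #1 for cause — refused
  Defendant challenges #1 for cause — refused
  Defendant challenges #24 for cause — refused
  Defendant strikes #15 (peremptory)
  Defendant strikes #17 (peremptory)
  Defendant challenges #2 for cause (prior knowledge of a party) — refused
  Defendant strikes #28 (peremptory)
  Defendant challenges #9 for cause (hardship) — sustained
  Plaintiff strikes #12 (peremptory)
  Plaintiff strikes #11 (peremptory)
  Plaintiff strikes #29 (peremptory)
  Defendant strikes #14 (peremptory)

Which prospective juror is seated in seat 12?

18

Removed: #9, #11, #12, #14, #15, #17, #28, #29. (#1, #2, #24 stay — for-cause denied.)
Seating in order: seats 1–12 → #1, #2, #3, #4, #5, #6, #7, #8, #10, #13, #16, #18.
So seat 12 is #18.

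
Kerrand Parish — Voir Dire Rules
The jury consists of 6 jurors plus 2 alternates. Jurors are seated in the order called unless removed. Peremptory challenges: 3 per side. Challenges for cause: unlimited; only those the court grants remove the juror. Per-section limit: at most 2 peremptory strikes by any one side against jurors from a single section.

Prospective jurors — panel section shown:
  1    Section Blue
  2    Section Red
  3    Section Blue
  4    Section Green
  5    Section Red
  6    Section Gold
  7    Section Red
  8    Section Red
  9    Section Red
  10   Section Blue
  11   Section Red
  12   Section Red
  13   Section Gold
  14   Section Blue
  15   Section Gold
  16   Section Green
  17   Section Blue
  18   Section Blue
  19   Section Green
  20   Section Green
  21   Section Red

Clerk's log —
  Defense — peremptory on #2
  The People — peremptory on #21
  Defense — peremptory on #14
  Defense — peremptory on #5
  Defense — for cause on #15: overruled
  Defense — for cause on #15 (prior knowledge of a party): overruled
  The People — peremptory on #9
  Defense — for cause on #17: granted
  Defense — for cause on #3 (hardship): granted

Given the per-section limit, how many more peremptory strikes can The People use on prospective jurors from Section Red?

0

The People peremptories so far: #21, #9 — 2 of 3 used, 1 left overall.
Against Section Red: #21, #9 — 2 used; per-section cap 2 leaves 0.
Binding limit: min(1, 0) = 0.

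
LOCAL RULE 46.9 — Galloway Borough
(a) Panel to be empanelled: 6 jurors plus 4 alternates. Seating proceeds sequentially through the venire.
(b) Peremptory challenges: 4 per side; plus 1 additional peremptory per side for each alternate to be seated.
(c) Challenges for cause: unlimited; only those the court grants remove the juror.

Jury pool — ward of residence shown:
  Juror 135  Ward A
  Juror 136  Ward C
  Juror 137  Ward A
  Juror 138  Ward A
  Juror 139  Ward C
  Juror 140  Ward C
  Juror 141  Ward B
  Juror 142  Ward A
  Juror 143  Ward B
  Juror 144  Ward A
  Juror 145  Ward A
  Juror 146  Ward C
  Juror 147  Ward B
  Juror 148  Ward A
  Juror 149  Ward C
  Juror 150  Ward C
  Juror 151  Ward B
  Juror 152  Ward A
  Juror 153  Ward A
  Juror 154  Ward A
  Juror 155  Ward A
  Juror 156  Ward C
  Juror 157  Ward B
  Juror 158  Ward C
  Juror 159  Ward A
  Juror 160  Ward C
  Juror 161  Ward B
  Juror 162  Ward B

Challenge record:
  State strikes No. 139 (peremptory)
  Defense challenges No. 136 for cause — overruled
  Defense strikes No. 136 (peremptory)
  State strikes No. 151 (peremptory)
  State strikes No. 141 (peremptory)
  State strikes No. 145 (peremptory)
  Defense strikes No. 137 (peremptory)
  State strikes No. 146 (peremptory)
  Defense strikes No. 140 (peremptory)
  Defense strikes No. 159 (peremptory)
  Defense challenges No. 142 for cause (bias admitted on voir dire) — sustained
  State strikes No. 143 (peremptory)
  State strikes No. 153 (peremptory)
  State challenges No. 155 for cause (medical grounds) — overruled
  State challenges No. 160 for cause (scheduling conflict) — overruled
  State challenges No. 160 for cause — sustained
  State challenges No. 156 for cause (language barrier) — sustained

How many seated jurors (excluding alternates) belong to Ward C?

Removed: #136, #137, #139, #140, #141, #142, #143, #145, #146, #151, #153, #156, #159, #160.
Seated jurors 1–6: #135, #138, #144, #147, #148, #149 (alternates #150, #152, #154, #155 not counted).
Of those, in Ward C: #149 → 1.

1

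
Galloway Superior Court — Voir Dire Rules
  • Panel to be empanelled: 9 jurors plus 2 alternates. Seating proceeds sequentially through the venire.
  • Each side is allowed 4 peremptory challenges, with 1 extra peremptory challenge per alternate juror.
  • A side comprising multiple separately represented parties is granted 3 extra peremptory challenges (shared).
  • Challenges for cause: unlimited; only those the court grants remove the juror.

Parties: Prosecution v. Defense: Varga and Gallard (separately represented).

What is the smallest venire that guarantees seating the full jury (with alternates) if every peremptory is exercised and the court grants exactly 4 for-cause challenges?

Seats to fill: 9 + 2 alternates = 11.
Peremptories — Prosecution: 4 + 1×2 = 6; Defense: 4 + 1×2 + 3 = 9; total 15.
For-cause removals: 4.
Minimum venire: 11 + 15 + 4 = 30.

30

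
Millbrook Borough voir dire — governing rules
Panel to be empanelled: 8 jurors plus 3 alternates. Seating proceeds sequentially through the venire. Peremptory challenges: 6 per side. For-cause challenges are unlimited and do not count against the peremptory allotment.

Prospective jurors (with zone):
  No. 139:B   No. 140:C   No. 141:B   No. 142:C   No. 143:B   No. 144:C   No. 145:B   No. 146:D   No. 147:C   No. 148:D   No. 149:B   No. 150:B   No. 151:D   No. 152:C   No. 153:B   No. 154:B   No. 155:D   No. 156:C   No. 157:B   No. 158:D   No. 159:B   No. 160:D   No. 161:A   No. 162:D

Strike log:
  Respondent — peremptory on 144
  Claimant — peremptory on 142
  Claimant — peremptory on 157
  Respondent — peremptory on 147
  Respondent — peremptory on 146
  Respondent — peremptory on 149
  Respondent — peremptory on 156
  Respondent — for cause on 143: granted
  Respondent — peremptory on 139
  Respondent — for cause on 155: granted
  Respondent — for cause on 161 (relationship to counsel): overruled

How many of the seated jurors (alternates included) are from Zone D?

Removed: #139, #142, #143, #144, #146, #147, #149, #155, #156, #157.
Seated (11 incl. alternates): #140, #141, #145, #148, #150, #151, #152, #153, #154, #158, #159.
Of those, in Zone D: #148, #151, #158 → 3.

3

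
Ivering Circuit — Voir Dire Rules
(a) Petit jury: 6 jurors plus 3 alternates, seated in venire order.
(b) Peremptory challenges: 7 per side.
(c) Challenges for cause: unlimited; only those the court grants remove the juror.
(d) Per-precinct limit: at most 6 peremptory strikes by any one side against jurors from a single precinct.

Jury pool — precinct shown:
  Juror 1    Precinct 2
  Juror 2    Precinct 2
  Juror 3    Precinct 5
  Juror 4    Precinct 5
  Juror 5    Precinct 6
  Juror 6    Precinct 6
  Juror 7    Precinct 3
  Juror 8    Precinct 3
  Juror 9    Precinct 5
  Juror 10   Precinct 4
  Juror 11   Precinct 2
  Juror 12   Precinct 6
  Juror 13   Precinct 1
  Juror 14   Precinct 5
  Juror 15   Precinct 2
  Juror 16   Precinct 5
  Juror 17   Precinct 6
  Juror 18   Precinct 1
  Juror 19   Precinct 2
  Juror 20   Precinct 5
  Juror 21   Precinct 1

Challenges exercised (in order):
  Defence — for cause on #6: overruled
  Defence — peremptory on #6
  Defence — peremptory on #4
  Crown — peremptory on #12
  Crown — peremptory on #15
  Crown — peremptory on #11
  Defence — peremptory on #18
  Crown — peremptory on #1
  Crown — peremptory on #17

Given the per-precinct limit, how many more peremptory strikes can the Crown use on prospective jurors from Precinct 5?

2

Crown peremptories so far: #12, #15, #11, #1, #17 — 5 of 7 used, 2 left overall.
Against Precinct 5: none yet — per-precinct cap 6 leaves 6.
Binding limit: min(2, 6) = 2.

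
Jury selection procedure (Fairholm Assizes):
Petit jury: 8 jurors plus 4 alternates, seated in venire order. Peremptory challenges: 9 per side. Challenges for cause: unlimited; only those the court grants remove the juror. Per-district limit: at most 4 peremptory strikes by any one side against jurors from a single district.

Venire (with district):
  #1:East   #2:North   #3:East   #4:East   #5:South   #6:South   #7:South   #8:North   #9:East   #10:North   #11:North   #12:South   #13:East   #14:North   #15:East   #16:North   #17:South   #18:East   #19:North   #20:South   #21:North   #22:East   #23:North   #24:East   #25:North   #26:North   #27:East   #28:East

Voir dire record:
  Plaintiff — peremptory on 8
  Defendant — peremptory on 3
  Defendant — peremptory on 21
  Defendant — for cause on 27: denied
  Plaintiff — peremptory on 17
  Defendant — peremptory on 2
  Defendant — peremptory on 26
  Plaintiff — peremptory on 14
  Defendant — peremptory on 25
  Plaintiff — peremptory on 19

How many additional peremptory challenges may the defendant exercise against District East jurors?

3

Defendant peremptories so far: #3, #21, #2, #26, #25 — 5 of 9 used, 4 left overall.
Against District East: #3 — 1 used; per-district cap 4 leaves 3.
Binding limit: min(4, 3) = 3.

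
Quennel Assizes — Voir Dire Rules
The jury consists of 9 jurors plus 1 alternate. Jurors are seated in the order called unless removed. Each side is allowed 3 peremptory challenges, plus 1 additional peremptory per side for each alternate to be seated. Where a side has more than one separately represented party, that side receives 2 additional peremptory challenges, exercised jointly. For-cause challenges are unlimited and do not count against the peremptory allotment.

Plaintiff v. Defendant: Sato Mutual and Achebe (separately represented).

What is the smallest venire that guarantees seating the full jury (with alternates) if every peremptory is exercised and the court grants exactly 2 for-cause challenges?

22

Seats to fill: 9 + 1 alternates = 10.
Peremptories — Plaintiff: 3 + 1×1 = 4; Defendant: 3 + 1×1 + 2 = 6; total 10.
For-cause removals: 2.
Minimum venire: 10 + 10 + 2 = 22.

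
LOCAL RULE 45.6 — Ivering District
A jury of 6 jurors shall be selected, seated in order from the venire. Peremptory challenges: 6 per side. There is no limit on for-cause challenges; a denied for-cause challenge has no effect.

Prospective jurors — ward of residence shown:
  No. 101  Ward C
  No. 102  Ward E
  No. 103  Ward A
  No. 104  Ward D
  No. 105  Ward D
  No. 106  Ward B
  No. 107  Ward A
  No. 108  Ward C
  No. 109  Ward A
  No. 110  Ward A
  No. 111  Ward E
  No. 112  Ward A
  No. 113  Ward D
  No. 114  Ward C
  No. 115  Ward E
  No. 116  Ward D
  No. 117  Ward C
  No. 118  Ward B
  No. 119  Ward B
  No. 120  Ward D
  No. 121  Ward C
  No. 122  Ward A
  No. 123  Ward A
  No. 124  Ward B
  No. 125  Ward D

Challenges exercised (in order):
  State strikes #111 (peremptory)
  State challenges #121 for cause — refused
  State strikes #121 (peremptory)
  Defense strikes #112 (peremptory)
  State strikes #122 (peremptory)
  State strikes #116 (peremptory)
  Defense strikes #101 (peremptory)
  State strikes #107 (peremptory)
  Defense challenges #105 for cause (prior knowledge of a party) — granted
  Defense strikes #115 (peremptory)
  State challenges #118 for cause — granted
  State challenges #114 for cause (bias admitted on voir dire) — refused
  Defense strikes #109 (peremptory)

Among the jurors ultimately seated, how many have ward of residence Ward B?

1

Removed: #101, #105, #107, #109, #111, #112, #115, #116, #118, #121, #122.
Seated jurors 1–6: #102, #103, #104, #106, #108, #110.
Of those, in Ward B: #106 → 1.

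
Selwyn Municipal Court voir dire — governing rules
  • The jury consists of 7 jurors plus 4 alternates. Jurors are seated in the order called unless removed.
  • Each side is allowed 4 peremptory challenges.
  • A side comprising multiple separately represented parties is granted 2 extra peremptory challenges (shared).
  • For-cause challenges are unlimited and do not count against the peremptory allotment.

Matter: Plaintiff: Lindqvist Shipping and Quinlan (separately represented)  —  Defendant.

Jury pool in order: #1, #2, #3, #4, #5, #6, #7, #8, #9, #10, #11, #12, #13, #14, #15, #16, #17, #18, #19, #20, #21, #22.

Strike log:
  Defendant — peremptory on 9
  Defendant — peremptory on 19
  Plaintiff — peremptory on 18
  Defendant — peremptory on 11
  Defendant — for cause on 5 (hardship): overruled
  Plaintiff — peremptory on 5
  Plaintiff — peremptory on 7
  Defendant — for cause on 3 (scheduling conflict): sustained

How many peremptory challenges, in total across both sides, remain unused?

Plaintiff allotment: 4 base + 2 multi-party = 6. Defendant allotment: 4.
Plaintiff peremptories used: #18, #5, #7 — 3.
Defendant peremptories used: #9, #19, #11 — 3 (for-cause on #5, #3 don't count).
Remaining: (6 − 3) + (4 − 3) = 4.

4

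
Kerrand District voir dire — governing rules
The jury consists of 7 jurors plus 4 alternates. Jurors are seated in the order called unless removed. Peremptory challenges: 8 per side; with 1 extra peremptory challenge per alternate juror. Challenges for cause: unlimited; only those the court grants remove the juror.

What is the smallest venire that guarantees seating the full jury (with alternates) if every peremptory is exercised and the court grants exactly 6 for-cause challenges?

Seats to fill: 7 + 4 alternates = 11.
Peremptories: 8 + 1×4 = 12 per side × 2 sides = 24.
For-cause removals: 6.
Minimum venire: 11 + 24 + 6 = 41.

41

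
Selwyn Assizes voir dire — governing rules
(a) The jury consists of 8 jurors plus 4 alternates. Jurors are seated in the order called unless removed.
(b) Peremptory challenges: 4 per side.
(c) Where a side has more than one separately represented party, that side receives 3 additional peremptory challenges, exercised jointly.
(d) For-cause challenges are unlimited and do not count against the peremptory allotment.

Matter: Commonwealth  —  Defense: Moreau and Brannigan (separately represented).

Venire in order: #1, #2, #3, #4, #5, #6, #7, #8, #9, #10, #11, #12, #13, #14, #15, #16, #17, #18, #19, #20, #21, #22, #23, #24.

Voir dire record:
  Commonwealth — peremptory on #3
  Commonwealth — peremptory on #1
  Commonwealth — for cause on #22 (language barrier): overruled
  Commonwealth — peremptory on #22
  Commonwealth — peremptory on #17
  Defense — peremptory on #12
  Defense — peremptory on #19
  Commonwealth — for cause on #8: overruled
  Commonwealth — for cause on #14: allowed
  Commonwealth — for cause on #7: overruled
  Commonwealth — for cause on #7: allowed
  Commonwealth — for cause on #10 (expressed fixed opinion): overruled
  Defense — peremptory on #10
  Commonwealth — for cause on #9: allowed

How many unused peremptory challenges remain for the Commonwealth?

Commonwealth allotment: 4.
Commonwealth peremptories used: #3, #1, #22, #17 — 4 (for-cause on #22, #8, #14, #7, #7, #10, #9 don't count).
Remaining: 4 − 4 = 0.

0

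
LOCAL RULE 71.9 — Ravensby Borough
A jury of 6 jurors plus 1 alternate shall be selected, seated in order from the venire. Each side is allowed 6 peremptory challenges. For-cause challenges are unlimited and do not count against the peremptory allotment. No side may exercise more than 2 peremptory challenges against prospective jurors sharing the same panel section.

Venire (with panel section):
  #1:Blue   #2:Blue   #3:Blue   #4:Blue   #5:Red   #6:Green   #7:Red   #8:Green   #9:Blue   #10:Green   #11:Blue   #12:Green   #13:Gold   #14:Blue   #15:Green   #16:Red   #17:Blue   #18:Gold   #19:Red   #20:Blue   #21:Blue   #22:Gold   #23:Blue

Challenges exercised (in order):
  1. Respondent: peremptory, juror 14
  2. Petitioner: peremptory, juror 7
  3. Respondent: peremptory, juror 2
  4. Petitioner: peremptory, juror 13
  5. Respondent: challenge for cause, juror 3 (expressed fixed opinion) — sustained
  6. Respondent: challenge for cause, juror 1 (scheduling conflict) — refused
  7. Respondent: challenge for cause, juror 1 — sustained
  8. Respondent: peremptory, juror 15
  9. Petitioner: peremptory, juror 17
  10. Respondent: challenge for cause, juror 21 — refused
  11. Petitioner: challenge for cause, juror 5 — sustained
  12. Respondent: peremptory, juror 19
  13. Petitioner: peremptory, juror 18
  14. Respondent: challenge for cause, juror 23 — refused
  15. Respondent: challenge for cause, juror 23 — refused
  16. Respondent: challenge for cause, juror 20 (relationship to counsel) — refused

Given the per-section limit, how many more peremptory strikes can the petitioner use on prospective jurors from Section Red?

1

Petitioner peremptories so far: #7, #13, #17, #18 — 4 of 6 used, 2 left overall.
Against Section Red: #7 — 1 used; per-section cap 2 leaves 1.
Binding limit: min(2, 1) = 1.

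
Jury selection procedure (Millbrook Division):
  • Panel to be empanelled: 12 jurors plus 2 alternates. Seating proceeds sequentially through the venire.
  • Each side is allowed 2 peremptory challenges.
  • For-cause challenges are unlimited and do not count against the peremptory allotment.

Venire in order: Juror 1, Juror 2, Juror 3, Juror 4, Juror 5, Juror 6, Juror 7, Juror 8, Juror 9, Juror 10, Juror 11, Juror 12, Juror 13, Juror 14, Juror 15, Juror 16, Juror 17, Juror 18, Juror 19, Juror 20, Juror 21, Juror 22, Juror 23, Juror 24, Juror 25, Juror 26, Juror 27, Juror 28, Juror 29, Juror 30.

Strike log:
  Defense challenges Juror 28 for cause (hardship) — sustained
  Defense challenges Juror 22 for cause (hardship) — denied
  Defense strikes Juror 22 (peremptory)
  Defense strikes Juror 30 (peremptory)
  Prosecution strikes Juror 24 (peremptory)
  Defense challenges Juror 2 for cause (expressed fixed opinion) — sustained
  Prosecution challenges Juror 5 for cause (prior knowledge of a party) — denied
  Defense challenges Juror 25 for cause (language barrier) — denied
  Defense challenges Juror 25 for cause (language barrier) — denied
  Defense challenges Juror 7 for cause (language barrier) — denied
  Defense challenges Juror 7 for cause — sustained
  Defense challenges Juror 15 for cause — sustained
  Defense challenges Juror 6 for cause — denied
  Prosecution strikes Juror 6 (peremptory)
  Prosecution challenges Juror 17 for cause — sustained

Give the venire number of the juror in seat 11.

14

Removed: #2, #6, #7, #15, #17, #22, #24, #28, #30. (#5, #25 stay — for-cause denied.)
Seating in order: seats 1–12 → #1, #3, #4, #5, #8, #9, #10, #11, #12, #13, #14, #16; alternates → #18, #19.
So seat 11 is #14.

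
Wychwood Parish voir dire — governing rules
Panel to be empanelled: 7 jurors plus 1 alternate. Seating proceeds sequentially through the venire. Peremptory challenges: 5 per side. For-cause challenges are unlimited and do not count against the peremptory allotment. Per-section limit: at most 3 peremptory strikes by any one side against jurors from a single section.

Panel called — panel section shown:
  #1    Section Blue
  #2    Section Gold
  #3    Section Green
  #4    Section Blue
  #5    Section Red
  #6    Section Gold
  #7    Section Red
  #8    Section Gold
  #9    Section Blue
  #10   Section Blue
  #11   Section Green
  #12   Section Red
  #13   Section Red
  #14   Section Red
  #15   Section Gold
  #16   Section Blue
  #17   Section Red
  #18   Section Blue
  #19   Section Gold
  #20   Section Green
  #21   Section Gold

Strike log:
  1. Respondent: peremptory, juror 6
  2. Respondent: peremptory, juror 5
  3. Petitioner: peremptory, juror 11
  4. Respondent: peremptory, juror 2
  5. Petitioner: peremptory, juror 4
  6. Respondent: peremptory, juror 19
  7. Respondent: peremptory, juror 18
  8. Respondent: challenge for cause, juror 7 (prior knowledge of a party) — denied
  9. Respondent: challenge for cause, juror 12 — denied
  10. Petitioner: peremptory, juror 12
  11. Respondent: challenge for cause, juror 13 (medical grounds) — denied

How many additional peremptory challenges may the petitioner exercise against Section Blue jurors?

2

Petitioner peremptories so far: #11, #4, #12 — 3 of 5 used, 2 left overall.
Against Section Blue: #4 — 1 used; per-section cap 3 leaves 2.
Binding limit: min(2, 2) = 2.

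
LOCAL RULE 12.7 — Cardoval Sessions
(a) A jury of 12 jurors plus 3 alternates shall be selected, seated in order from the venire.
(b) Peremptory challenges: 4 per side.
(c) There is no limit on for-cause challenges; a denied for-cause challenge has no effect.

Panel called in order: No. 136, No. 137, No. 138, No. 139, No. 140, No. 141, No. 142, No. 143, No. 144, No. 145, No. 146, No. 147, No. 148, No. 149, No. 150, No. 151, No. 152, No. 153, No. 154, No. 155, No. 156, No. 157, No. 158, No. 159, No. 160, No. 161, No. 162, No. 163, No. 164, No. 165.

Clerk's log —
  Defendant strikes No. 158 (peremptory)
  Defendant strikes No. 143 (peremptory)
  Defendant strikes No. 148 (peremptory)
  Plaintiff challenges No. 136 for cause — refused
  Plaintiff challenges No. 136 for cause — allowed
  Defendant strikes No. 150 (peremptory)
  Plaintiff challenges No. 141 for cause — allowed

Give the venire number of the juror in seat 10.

149

Removed: #136, #141, #143, #148, #150, #158.
Filling seats in venire order through position 10: #137, #138, #139, #140, #142, #144, #145, #146, #147, #149.
So seat 10 is #149.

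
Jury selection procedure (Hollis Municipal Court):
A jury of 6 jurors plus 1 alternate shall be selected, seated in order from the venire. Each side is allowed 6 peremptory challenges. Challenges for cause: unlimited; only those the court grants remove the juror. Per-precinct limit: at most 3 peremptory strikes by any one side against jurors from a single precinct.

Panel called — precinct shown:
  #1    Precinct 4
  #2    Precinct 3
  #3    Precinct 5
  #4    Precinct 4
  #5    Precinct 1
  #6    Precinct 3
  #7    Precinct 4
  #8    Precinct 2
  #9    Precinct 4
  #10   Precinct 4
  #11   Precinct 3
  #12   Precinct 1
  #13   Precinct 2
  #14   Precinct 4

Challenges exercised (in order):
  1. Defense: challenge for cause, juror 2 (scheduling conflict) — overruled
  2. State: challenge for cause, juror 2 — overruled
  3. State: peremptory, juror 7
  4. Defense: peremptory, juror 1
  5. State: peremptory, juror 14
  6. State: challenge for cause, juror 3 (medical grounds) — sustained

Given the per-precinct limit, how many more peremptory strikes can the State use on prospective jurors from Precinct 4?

State peremptories so far: #7, #14 — 2 of 6 used, 4 left overall.
Against Precinct 4: #7, #14 — 2 used; per-precinct cap 3 leaves 1.
Binding limit: min(4, 1) = 1.

1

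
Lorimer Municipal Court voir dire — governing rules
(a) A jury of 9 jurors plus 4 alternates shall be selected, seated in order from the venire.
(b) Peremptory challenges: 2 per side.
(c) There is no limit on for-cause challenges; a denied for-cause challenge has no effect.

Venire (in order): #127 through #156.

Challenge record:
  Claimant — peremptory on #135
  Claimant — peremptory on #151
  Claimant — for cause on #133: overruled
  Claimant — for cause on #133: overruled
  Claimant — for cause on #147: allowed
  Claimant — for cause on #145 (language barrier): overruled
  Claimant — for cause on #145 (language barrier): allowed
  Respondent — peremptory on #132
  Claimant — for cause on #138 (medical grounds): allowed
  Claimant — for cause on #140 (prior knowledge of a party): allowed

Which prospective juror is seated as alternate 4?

Removed: #132, #135, #138, #140, #145, #147, #151. (#133 stays — for-cause denied.)
Seating in order: seats 1–9 → #127, #128, #129, #130, #131, #133, #134, #136, #137; alternates → #139, #141, #142, #143.
So alternate 4 is #143.

143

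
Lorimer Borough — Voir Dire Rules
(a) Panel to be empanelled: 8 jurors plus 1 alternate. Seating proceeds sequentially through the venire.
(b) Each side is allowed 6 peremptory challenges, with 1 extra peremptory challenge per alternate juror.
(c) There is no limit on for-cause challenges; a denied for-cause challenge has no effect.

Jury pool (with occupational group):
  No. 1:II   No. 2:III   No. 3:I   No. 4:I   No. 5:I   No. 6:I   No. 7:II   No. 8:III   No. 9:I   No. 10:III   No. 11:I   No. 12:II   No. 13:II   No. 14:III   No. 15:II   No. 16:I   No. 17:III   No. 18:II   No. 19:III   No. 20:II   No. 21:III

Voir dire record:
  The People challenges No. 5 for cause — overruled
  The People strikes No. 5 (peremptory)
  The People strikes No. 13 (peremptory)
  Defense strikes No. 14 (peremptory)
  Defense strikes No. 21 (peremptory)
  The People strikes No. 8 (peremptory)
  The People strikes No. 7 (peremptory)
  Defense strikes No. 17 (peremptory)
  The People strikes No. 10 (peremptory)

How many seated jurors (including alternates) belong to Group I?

Removed: #5, #7, #8, #10, #13, #14, #17, #21.
Seated (9 incl. alternates): #1, #2, #3, #4, #6, #9, #11, #12, #15.
Of those, in Group I: #3, #4, #6, #9, #11 → 5.

5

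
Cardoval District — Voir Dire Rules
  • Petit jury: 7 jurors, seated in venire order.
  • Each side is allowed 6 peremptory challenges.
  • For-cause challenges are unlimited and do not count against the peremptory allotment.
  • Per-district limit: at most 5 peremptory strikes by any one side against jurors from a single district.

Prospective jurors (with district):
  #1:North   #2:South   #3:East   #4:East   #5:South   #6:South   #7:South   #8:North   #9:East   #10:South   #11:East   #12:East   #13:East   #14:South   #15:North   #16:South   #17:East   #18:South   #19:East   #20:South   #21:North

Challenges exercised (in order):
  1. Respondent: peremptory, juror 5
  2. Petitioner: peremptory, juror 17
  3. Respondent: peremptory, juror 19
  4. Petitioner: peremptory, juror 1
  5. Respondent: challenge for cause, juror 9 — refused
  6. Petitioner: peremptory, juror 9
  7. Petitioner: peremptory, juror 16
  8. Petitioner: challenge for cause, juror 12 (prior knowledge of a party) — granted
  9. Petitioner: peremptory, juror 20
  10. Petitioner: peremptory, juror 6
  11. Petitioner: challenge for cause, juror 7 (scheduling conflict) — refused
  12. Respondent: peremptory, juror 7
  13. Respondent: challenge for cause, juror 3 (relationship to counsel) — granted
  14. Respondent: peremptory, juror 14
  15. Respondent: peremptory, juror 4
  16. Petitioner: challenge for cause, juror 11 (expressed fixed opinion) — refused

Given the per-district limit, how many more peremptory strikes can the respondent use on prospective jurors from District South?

Respondent peremptories so far: #5, #19, #7, #14, #4 — 5 of 6 used, 1 left overall.
Against District South: #5, #7, #14 — 3 used; per-district cap 5 leaves 2.
Binding limit: min(1, 2) = 1.

1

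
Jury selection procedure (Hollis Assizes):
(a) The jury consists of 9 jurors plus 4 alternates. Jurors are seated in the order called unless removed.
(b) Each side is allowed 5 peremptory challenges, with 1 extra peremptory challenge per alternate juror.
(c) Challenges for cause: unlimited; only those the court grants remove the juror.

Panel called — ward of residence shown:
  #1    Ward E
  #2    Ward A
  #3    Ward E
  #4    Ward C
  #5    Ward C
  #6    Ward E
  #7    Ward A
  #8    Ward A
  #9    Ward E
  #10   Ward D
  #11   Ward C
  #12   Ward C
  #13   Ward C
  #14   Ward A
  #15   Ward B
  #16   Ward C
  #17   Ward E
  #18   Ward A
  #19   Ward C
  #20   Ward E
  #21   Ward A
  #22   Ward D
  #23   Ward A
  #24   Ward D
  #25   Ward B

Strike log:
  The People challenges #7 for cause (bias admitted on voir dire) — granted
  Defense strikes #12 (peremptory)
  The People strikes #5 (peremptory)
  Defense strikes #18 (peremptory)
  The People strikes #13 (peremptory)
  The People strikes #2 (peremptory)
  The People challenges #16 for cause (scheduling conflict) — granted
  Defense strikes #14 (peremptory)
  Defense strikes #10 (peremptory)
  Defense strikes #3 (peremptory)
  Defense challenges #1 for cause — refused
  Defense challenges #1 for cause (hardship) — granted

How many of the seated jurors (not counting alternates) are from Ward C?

3

Removed: #1, #2, #3, #5, #7, #10, #12, #13, #14, #16, #18.
Seated jurors 1–9: #4, #6, #8, #9, #11, #15, #17, #19, #20 (alternates #21, #22, #23, #24 not counted).
Of those, in Ward C: #4, #11, #19 → 3.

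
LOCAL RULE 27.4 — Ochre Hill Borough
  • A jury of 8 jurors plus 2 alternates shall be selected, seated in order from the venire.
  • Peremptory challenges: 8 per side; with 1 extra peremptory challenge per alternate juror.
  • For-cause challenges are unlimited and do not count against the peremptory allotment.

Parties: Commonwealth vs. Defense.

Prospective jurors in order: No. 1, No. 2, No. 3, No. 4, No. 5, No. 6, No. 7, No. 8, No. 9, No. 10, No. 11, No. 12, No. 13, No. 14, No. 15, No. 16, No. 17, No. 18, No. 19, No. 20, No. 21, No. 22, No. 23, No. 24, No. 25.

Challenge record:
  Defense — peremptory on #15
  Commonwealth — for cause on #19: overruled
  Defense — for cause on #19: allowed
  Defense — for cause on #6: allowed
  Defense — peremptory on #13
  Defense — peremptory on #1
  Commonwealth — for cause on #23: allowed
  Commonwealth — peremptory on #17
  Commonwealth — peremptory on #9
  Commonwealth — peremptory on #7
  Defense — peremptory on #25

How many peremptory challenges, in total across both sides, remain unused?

13

Commonwealth allotment: 8 base + 1 × 2 alternates = 10. Defense allotment: 8 base + 1 × 2 alternates = 10.
Commonwealth peremptories used: #17, #9, #7 — 3 (for-cause on #19, #23 don't count).
Defense peremptories used: #15, #13, #1, #25 — 4 (for-cause on #19, #6 don't count).
Remaining: (10 − 3) + (10 − 4) = 13.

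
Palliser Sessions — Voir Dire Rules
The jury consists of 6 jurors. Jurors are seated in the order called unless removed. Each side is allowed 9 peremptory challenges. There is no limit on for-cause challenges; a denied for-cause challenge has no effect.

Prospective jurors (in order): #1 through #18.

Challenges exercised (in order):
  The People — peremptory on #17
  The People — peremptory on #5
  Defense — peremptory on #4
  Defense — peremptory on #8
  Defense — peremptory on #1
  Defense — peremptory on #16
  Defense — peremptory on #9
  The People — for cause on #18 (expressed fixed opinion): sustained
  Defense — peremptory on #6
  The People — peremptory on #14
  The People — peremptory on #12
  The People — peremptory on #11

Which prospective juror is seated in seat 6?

15

Removed: #1, #4, #5, #6, #8, #9, #11, #12, #14, #16, #17, #18.
Seating in order: seats 1–6 → #2, #3, #7, #10, #13, #15.
So seat 6 is #15.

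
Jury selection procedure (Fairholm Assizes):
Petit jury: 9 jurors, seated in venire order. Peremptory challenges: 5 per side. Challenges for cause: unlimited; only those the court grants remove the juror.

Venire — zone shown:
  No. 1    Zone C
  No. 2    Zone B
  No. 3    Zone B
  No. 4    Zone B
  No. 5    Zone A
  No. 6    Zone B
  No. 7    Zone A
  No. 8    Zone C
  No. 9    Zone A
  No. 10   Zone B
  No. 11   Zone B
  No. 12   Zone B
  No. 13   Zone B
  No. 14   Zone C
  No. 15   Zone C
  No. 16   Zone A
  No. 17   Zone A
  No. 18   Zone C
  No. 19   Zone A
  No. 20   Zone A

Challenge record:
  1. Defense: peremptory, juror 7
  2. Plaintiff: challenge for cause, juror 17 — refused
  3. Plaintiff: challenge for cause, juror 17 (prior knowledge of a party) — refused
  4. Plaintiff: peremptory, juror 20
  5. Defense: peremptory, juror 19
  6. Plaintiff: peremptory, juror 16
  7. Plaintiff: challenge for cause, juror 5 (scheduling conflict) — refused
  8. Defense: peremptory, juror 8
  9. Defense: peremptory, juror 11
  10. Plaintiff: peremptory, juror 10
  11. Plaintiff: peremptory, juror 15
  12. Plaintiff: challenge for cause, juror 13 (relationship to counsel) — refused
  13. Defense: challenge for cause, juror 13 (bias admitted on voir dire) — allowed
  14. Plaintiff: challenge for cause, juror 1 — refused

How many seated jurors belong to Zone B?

5

Removed: #7, #8, #10, #11, #13, #15, #16, #19, #20.
Seated jurors 1–9: #1, #2, #3, #4, #5, #6, #9, #12, #14.
Of those, in Zone B: #2, #3, #4, #6, #12 → 5.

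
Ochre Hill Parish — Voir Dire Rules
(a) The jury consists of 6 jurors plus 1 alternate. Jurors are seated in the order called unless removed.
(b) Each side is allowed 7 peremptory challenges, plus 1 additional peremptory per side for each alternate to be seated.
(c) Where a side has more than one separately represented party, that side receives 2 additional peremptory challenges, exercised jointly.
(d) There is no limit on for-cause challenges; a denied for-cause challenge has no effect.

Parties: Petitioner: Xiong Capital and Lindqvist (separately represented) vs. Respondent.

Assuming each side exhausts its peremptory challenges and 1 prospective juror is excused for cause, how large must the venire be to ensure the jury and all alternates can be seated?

26

Seats to fill: 6 + 1 alternates = 7.
Peremptories — Petitioner: 7 + 1×1 + 2 = 10; Respondent: 7 + 1×1 = 8; total 18.
For-cause removals: 1.
Minimum venire: 7 + 18 + 1 = 26.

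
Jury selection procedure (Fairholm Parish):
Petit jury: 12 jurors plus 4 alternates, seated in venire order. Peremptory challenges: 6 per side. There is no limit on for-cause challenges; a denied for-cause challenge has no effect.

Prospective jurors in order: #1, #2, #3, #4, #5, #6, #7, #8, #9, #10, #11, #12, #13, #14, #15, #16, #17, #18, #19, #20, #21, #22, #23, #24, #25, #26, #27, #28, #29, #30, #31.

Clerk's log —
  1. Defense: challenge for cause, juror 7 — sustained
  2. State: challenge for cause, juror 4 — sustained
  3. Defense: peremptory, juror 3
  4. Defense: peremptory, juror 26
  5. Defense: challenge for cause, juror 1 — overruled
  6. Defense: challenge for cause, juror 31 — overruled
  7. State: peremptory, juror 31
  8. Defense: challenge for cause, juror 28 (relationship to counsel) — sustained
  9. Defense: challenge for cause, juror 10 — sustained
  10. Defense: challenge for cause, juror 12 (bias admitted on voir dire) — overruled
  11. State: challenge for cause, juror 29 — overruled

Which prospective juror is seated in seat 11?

15

Removed: #3, #4, #7, #10, #26, #28, #31. (#1, #12, #29 stay — for-cause denied.)
Filling seats in venire order through position 11: #1, #2, #5, #6, #8, #9, #11, #12, #13, #14, #15.
So seat 11 is #15.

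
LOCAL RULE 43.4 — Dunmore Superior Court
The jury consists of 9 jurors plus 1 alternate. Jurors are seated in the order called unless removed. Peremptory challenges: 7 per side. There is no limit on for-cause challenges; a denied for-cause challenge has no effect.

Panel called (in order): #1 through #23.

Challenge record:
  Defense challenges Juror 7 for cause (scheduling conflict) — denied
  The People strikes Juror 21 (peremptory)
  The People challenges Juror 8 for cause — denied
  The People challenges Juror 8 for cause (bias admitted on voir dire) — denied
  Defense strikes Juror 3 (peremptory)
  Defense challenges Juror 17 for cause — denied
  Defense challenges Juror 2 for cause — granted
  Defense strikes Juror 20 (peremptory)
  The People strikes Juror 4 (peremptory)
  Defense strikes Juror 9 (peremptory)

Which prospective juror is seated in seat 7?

11

Removed: #2, #3, #4, #9, #20, #21. (#7, #8, #17 stay — for-cause denied.)
Seating in order: seats 1–9 → #1, #5, #6, #7, #8, #10, #11, #12, #13; alternates → #14.
So seat 7 is #11.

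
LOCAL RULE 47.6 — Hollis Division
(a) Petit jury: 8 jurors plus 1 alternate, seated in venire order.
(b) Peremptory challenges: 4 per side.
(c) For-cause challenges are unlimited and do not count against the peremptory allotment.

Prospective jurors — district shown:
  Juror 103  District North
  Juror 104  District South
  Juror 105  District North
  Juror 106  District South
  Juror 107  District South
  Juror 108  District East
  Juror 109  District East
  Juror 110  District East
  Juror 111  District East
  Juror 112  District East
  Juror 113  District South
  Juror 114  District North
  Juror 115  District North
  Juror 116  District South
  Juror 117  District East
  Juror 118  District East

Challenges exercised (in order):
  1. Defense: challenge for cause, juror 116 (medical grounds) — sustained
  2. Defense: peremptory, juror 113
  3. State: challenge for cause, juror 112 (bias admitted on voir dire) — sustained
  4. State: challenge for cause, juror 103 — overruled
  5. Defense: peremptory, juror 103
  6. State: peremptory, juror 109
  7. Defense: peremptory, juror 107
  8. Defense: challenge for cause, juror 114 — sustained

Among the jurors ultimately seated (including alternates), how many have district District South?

2

Removed: #103, #107, #109, #112, #113, #114, #116.
Seated (9 incl. alternates): #104, #105, #106, #108, #110, #111, #115, #117, #118.
Of those, in District South: #104, #106 → 2.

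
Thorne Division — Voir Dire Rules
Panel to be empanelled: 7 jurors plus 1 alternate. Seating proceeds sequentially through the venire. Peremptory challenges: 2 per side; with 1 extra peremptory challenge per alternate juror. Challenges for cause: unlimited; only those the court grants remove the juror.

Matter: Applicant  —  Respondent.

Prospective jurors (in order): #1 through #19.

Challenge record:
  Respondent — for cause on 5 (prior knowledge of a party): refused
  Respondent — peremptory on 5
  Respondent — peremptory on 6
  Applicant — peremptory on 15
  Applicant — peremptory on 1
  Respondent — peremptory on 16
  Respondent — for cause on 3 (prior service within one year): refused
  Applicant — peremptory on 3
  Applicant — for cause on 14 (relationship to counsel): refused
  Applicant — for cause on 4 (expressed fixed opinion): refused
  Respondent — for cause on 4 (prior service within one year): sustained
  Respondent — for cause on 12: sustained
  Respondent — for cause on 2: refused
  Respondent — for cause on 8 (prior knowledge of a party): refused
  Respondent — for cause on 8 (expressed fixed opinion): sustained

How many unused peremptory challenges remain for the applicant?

0

Applicant allotment: 2 base + 1 × 1 alternate = 3.
Applicant peremptories used: #15, #1, #3 — 3 (for-cause on #14, #4 don't count).
Remaining: 3 − 3 = 0.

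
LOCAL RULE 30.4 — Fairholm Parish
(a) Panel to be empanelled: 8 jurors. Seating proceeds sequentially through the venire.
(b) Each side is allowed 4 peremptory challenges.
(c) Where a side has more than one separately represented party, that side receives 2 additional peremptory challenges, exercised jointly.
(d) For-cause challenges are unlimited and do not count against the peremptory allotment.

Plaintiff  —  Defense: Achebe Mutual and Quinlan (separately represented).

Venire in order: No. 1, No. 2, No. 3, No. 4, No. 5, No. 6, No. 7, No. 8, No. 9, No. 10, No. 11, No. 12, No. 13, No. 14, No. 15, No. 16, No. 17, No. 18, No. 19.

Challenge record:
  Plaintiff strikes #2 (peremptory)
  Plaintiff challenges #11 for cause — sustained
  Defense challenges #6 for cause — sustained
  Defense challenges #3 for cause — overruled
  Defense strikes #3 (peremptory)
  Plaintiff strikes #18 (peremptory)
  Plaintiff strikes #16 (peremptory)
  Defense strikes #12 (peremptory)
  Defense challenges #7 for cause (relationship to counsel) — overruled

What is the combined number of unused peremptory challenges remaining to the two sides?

5

Plaintiff allotment: 4. Defense allotment: 4 base + 2 multi-party = 6.
Plaintiff peremptories used: #2, #18, #16 — 3 (the for-cause on #11 doesn't count).
Defense peremptories used: #3, #12 — 2 (for-cause on #6, #3, #7 don't count).
Remaining: (4 − 3) + (6 − 2) = 5.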